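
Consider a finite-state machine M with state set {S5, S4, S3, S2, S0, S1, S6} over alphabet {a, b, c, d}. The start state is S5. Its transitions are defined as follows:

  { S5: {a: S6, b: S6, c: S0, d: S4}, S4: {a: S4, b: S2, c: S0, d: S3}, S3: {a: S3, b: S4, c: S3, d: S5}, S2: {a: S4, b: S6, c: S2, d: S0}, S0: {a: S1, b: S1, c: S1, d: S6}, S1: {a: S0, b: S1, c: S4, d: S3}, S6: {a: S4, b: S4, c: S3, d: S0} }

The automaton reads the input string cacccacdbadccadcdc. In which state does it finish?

start at S5
read 'c': S5 → S0
read 'a': S0 → S1
read 'c': S1 → S4
read 'c': S4 → S0
read 'c': S0 → S1
read 'a': S1 → S0
read 'c': S0 → S1
read 'd': S1 → S3
read 'b': S3 → S4
read 'a': S4 → S4
read 'd': S4 → S3
read 'c': S3 → S3
read 'c': S3 → S3
read 'a': S3 → S3
read 'd': S3 → S5
read 'c': S5 → S0
read 'd': S0 → S6
read 'c': S6 → S3

S3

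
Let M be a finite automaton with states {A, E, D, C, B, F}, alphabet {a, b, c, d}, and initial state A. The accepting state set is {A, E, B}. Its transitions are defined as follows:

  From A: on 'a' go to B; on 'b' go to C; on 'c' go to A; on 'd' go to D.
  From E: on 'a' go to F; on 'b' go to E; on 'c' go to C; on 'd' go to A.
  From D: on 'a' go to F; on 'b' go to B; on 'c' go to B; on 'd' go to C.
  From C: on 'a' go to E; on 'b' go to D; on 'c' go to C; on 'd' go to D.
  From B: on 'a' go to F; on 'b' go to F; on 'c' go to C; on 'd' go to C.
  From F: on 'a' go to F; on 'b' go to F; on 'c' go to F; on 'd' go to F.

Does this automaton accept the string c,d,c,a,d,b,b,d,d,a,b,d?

start at A
read 'c': A → A
read 'd': A → D
read 'c': D → B
read 'a': B → F
read 'd': F → F
read 'b': F → F
read 'b': F → F
read 'd': F → F
read 'd': F → F
read 'a': F → F
read 'b': F → F
read 'd': F → F
End state F is not accepting.

No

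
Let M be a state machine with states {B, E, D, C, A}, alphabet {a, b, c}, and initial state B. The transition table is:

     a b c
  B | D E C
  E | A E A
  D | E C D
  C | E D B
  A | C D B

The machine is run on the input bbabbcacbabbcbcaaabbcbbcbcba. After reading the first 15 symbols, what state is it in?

B → E → E → A → D → C → B → D → D → C → E → E → E → A → D → D
After 15 symbols: D.

D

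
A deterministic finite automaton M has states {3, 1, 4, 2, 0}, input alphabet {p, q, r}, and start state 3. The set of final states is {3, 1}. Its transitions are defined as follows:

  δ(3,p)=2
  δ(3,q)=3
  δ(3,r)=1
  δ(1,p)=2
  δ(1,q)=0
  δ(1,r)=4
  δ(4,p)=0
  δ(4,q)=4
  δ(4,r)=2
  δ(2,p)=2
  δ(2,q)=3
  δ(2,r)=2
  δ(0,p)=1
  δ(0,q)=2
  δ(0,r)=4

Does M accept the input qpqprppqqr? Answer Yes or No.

Yes

Trace: 3 -q-> 3 -p-> 2 -q-> 3 -p-> 2 -r-> 2 -p-> 2 -p-> 2 -q-> 3 -q-> 3 -r-> 1
End state 1 is accepting.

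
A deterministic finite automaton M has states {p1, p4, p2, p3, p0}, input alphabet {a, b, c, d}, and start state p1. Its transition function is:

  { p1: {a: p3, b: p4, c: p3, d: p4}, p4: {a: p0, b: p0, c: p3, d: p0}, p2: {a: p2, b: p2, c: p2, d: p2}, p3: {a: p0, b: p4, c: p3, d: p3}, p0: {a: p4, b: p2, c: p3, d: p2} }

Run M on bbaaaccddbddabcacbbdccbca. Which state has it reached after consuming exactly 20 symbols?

Trace: p1 -b-> p4 -b-> p0 -a-> p4 -a-> p0 -a-> p4 -c-> p3 -c-> p3 -d-> p3 -d-> p3 -b-> p4 -d-> p0 -d-> p2 -a-> p2 -b-> p2 -c-> p2 -a-> p2 -c-> p2 -b-> p2 -b-> p2 -d-> p2
After 20 symbols: p2.

p2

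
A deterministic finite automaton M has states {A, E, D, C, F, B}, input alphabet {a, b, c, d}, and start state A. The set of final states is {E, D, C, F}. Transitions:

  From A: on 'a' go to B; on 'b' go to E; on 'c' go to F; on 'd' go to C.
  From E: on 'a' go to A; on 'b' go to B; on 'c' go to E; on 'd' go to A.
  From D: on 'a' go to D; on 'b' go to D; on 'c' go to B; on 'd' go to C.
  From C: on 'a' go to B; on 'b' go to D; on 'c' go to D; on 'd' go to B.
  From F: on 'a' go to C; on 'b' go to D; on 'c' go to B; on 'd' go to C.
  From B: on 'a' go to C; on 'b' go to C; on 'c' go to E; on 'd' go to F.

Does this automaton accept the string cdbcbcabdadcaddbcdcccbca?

No

Trace: A -c-> F -d-> C -b-> D -c-> B -b-> C -c-> D -a-> D -b-> D -d-> C -a-> B -d-> F -c-> B -a-> C -d-> B -d-> F -b-> D -c-> B -d-> F -c-> B -c-> E -c-> E -b-> B -c-> E -a-> A
End state A is not accepting.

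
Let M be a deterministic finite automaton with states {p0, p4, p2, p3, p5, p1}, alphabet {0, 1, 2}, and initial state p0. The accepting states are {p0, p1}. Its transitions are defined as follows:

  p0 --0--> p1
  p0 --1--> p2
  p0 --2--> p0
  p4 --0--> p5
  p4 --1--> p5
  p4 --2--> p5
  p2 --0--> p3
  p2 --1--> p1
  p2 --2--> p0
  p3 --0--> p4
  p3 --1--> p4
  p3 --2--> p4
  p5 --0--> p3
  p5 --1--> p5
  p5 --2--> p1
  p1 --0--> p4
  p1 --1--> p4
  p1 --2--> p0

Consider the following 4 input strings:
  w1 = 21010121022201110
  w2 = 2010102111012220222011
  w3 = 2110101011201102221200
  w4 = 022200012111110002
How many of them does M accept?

1

w1: p0 → p0 → p2 → p3 → p4 → p5 → p5 → p1 → p4 → p5 → p1 → p0 → p0 → p1 → p4 → p5 → p5 → p3  → end p3, rejected
w2: p0 → p0 → p1 → p4 → p5 → p5 → p3 → p4 → p5 → p5 → p5 → p3 → p4 → p5 → p1 → p0 → p1 → p0 → p0 → p0 → p1 → p4 → p5  → end p5, rejected
w3: p0 → p0 → p2 → p1 → p4 → p5 → p3 → p4 → p5 → p5 → p5 → p1 → p4 → p5 → p5 → p3 → p4 → p5 → p1 → p4 → p5 → p3 → p4  → end p4, rejected
w4: p0 → p1 → p0 → p0 → p0 → p1 → p4 → p5 → p5 → p1 → p4 → p5 → p5 → p5 → p5 → p3 → p4 → p5 → p1  → end p1, accepted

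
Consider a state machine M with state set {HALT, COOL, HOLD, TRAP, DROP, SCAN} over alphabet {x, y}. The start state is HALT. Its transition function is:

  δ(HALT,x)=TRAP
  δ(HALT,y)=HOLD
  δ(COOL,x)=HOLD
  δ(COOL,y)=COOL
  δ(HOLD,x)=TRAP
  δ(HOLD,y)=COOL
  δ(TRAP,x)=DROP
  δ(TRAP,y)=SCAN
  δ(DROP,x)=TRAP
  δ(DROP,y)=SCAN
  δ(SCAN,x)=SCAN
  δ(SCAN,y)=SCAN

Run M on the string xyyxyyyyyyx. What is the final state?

start at HALT
read 'x': HALT → TRAP
read 'y': TRAP → SCAN
read 'y': SCAN → SCAN
read 'x': SCAN → SCAN
read 'y': SCAN → SCAN
read 'y': SCAN → SCAN
read 'y': SCAN → SCAN
read 'y': SCAN → SCAN
read 'y': SCAN → SCAN
read 'y': SCAN → SCAN
read 'x': SCAN → SCAN

SCAN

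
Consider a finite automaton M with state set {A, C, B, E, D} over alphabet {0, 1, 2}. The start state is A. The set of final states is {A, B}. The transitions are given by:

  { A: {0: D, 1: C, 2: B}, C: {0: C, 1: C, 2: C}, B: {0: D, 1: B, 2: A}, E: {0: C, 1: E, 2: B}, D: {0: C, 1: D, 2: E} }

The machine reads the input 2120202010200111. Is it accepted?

No

Trace: A -2-> B -1-> B -2-> A -0-> D -2-> E -0-> C -2-> C -0-> C -1-> C -0-> C -2-> C -0-> C -0-> C -1-> C -1-> C -1-> C
End state C is not accepting.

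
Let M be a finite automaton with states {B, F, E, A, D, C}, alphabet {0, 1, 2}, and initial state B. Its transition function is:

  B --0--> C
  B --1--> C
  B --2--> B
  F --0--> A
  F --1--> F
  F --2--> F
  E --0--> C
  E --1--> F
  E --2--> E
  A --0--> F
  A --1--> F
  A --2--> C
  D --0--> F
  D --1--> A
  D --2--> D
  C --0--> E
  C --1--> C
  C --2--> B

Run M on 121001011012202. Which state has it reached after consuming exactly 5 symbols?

B → C → B → C → E → C
After 5 symbols: C.

C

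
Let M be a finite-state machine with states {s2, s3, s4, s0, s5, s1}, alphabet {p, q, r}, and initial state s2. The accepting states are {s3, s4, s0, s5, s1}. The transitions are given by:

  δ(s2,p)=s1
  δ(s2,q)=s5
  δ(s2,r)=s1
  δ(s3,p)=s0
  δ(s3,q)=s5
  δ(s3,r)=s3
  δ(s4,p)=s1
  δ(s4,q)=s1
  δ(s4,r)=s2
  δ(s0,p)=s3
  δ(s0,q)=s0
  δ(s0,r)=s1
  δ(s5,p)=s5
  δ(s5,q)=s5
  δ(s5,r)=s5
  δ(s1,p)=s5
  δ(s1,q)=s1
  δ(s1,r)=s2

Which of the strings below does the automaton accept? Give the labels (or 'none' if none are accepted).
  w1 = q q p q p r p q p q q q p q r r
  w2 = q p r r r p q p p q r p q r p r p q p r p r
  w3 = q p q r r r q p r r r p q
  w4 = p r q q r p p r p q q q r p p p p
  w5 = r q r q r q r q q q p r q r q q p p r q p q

w1: Trace: s2 -q-> s5 -q-> s5 -p-> s5 -q-> s5 -p-> s5 -r-> s5 -p-> s5 -q-> s5 -p-> s5 -q-> s5 -q-> s5 -q-> s5 -p-> s5 -q-> s5 -r-> s5 -r-> s5  → end s5, accepted
w2: Trace: s2 -q-> s5 -p-> s5 -r-> s5 -r-> s5 -r-> s5 -p-> s5 -q-> s5 -p-> s5 -p-> s5 -q-> s5 -r-> s5 -p-> s5 -q-> s5 -r-> s5 -p-> s5 -r-> s5 -p-> s5 -q-> s5 -p-> s5 -r-> s5 -p-> s5 -r-> s5  → end s5, accepted
w3: Trace: s2 -q-> s5 -p-> s5 -q-> s5 -r-> s5 -r-> s5 -r-> s5 -q-> s5 -p-> s5 -r-> s5 -r-> s5 -r-> s5 -p-> s5 -q-> s5  → end s5, accepted
w4: Trace: s2 -p-> s1 -r-> s2 -q-> s5 -q-> s5 -r-> s5 -p-> s5 -p-> s5 -r-> s5 -p-> s5 -q-> s5 -q-> s5 -q-> s5 -r-> s5 -p-> s5 -p-> s5 -p-> s5 -p-> s5  → end s5, accepted
w5: Trace: s2 -r-> s1 -q-> s1 -r-> s2 -q-> s5 -r-> s5 -q-> s5 -r-> s5 -q-> s5 -q-> s5 -q-> s5 -p-> s5 -r-> s5 -q-> s5 -r-> s5 -q-> s5 -q-> s5 -p-> s5 -p-> s5 -r-> s5 -q-> s5 -p-> s5 -q-> s5  → end s5, accepted

w1, w2, w3, w4, w5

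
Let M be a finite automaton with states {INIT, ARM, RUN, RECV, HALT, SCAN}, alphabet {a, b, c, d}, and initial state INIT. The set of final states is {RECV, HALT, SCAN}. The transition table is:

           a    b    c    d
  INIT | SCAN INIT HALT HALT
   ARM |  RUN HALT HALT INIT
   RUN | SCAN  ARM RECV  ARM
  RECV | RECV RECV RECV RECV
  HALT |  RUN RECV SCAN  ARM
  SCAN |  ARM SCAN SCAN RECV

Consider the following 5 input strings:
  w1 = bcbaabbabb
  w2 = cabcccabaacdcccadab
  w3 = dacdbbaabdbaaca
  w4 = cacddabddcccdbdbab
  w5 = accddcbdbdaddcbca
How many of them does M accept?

5

w1: INIT → INIT → HALT → RECV → RECV → RECV → RECV → RECV → RECV → RECV → RECV  → end RECV, accepted
w2: INIT → HALT → RUN → ARM → HALT → SCAN → SCAN → ARM → HALT → RUN → SCAN → SCAN → RECV → RECV → RECV → RECV → RECV → RECV → RECV → RECV  → end RECV, accepted
w3: INIT → HALT → RUN → RECV → RECV → RECV → RECV → RECV → RECV → RECV → RECV → RECV → RECV → RECV → RECV → RECV  → end RECV, accepted
w4: INIT → HALT → RUN → RECV → RECV → RECV → RECV → RECV → RECV → RECV → RECV → RECV → RECV → RECV → RECV → RECV → RECV → RECV → RECV  → end RECV, accepted
w5: INIT → SCAN → SCAN → SCAN → RECV → RECV → RECV → RECV → RECV → RECV → RECV → RECV → RECV → RECV → RECV → RECV → RECV → RECV  → end RECV, accepted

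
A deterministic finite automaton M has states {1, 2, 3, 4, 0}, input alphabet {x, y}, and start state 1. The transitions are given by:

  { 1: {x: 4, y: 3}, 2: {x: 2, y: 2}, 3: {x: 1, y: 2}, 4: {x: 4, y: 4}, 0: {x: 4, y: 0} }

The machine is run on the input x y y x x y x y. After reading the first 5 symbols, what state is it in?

1 → 4 → 4 → 4 → 4 → 4
After 5 symbols: 4.

4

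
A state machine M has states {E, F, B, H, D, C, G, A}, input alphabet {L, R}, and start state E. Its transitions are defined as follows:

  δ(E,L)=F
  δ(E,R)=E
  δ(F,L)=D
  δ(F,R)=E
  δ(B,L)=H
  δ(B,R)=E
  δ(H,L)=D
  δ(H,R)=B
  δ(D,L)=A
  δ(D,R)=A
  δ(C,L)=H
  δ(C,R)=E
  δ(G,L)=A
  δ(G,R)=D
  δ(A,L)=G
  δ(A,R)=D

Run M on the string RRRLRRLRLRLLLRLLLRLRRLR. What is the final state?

D

Trace: E -R-> E -R-> E -R-> E -L-> F -R-> E -R-> E -L-> F -R-> E -L-> F -R-> E -L-> F -L-> D -L-> A -R-> D -L-> A -L-> G -L-> A -R-> D -L-> A -R-> D -R-> A -L-> G -R-> D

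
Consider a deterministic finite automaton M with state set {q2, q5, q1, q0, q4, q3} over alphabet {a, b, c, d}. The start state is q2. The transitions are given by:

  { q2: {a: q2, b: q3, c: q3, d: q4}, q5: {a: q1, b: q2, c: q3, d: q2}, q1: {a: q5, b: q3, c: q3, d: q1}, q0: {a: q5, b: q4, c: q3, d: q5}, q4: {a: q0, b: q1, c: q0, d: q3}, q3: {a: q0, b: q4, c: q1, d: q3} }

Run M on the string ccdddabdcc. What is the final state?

q3

Trace: q2 -c-> q3 -c-> q1 -d-> q1 -d-> q1 -d-> q1 -a-> q5 -b-> q2 -d-> q4 -c-> q0 -c-> q3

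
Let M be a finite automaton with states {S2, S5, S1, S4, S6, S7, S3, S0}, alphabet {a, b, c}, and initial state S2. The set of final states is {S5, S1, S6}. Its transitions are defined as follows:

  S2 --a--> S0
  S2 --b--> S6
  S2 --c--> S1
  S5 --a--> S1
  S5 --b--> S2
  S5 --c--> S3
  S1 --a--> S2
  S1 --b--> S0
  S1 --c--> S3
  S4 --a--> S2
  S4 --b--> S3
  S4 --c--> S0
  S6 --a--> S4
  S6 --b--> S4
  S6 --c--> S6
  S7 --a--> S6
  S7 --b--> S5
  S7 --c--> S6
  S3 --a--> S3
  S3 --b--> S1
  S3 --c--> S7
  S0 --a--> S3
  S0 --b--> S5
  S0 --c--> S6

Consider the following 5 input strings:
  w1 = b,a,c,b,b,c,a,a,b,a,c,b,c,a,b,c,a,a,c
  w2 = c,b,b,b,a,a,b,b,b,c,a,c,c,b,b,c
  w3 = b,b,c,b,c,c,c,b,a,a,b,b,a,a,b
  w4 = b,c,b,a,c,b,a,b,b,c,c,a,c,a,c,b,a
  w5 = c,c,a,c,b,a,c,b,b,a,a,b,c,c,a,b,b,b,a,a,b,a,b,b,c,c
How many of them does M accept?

2

w1: S2 → S6 → S4 → S0 → S5 → S2 → S1 → S2 → S0 → S5 → S1 → S3 → S1 → S3 → S3 → S1 → S3 → S3 → S3 → S7  → end S7, rejected
w2: S2 → S1 → S0 → S5 → S2 → S0 → S3 → S1 → S0 → S5 → S3 → S3 → S7 → S6 → S4 → S3 → S7  → end S7, rejected
w3: S2 → S6 → S4 → S0 → S5 → S3 → S7 → S6 → S4 → S2 → S0 → S5 → S2 → S0 → S3 → S1  → end S1, accepted
w4: S2 → S6 → S6 → S4 → S2 → S1 → S0 → S3 → S1 → S0 → S6 → S6 → S4 → S0 → S3 → S7 → S5 → S1  → end S1, accepted
w5: S2 → S1 → S3 → S3 → S7 → S5 → S1 → S3 → S1 → S0 → S3 → S3 → S1 → S3 → S7 → S6 → S4 → S3 → S1 → S2 → S0 → S5 → S1 → S0 → S5 → S3 → S7  → end S7, rejected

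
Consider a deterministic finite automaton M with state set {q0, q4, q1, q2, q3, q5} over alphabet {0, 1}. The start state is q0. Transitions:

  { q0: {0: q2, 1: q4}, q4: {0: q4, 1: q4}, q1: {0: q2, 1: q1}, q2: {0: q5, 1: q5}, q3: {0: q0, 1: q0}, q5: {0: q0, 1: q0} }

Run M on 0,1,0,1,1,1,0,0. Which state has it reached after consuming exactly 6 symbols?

q4

start at q0
read '0': q0 → q2
read '1': q2 → q5
read '0': q5 → q0
read '1': q0 → q4
read '1': q4 → q4
read '1': q4 → q4
After 6 symbols: q4.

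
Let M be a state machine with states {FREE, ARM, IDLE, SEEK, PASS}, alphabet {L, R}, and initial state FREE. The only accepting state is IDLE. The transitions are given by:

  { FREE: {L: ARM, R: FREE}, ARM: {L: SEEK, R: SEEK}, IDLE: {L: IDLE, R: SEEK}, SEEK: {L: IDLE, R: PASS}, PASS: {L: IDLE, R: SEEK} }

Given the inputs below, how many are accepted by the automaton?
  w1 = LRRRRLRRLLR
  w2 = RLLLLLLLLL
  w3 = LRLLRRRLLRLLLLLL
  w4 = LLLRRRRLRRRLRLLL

w1: FREE → ARM → SEEK → PASS → SEEK → PASS → IDLE → SEEK → PASS → IDLE → IDLE → SEEK  → end SEEK, rejected
w2: FREE → FREE → ARM → SEEK → IDLE → IDLE → IDLE → IDLE → IDLE → IDLE → IDLE  → end IDLE, accepted
w3: FREE → ARM → SEEK → IDLE → IDLE → SEEK → PASS → SEEK → IDLE → IDLE → SEEK → IDLE → IDLE → IDLE → IDLE → IDLE → IDLE  → end IDLE, accepted
w4: FREE → ARM → SEEK → IDLE → SEEK → PASS → SEEK → PASS → IDLE → SEEK → PASS → SEEK → IDLE → SEEK → IDLE → IDLE → IDLE  → end IDLE, accepted

3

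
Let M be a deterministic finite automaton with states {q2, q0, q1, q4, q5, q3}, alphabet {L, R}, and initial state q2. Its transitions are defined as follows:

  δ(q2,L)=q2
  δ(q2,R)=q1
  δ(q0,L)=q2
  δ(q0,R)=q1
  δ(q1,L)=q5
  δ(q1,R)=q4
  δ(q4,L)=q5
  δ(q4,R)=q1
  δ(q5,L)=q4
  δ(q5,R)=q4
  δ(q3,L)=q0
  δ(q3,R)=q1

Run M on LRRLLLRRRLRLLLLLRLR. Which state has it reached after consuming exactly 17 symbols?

start at q2
read 'L': q2 → q2
read 'R': q2 → q1
read 'R': q1 → q4
read 'L': q4 → q5
read 'L': q5 → q4
read 'L': q4 → q5
read 'R': q5 → q4
read 'R': q4 → q1
read 'R': q1 → q4
read 'L': q4 → q5
read 'R': q5 → q4
read 'L': q4 → q5
read 'L': q5 → q4
read 'L': q4 → q5
read 'L': q5 → q4
read 'L': q4 → q5
read 'R': q5 → q4
After 17 symbols: q4.

q4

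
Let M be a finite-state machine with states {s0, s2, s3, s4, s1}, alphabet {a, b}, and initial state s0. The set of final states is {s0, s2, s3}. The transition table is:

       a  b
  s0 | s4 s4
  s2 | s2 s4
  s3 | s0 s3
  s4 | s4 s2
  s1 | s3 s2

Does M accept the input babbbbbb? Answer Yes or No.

No

s0 → s4 → s4 → s2 → s4 → s2 → s4 → s2 → s4
End state s4 is not accepting.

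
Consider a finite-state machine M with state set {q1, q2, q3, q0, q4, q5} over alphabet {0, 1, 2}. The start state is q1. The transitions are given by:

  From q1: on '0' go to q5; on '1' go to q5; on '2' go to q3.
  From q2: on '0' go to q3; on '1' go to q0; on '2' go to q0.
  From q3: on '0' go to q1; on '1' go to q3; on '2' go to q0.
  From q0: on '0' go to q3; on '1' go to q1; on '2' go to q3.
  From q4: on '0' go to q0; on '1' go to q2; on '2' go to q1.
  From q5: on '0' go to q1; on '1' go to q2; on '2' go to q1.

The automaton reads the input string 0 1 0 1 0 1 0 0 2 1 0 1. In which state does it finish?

q5

Trace: q1 -0-> q5 -1-> q2 -0-> q3 -1-> q3 -0-> q1 -1-> q5 -0-> q1 -0-> q5 -2-> q1 -1-> q5 -0-> q1 -1-> q5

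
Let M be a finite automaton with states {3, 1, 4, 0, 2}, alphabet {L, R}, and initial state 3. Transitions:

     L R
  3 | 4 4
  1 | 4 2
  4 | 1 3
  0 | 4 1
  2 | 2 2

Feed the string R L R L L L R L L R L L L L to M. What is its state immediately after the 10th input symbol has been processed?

Trace: 3 -R-> 4 -L-> 1 -R-> 2 -L-> 2 -L-> 2 -L-> 2 -R-> 2 -L-> 2 -L-> 2 -R-> 2
After 10 symbols: 2.

2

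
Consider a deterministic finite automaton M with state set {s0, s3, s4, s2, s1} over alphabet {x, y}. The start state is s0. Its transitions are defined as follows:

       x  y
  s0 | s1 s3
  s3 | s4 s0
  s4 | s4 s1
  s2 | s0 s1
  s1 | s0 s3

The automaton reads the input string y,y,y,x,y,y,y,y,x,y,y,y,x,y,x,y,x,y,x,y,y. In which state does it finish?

s3

s0 → s3 → s0 → s3 → s4 → s1 → s3 → s0 → s3 → s4 → s1 → s3 → s0 → s1 → s3 → s4 → s1 → s0 → s3 → s4 → s1 → s3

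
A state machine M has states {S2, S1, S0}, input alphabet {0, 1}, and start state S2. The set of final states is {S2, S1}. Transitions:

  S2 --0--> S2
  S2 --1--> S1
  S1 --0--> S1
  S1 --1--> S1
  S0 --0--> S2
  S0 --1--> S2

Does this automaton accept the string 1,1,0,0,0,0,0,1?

Yes

start at S2
read '1': S2 → S1
read '1': S1 → S1
read '0': S1 → S1
read '0': S1 → S1
read '0': S1 → S1
read '0': S1 → S1
read '0': S1 → S1
read '1': S1 → S1
End state S1 is accepting.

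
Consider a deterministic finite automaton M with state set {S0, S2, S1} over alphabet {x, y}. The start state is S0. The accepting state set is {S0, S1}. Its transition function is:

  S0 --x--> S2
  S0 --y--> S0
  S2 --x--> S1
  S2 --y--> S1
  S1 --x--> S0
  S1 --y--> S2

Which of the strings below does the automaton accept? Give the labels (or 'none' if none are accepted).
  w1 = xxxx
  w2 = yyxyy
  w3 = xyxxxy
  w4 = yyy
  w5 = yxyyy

w4, w5

w1: S0 → S2 → S1 → S0 → S2  → end S2, rejected
w2: S0 → S0 → S0 → S2 → S1 → S2  → end S2, rejected
w3: S0 → S2 → S1 → S0 → S2 → S1 → S2  → end S2, rejected
w4: S0 → S0 → S0 → S0  → end S0, accepted
w5: S0 → S0 → S2 → S1 → S2 → S1  → end S1, accepted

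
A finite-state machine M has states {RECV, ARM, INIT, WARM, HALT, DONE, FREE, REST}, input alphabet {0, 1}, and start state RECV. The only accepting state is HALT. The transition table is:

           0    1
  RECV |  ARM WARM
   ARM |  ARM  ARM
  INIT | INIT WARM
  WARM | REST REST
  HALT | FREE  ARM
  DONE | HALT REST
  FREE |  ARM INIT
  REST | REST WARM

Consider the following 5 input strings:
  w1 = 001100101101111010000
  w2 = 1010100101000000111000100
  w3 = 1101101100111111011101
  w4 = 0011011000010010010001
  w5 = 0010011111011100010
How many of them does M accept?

w1: RECV → ARM → ARM → ARM → ARM → ARM → ARM → ARM → ARM → ARM → ARM → ARM → ARM → ARM → ARM → ARM → ARM → ARM → ARM → ARM → ARM → ARM  → end ARM, rejected
w2: RECV → WARM → REST → WARM → REST → WARM → REST → REST → WARM → REST → WARM → REST → REST → REST → REST → REST → REST → WARM → REST → WARM → REST → REST → REST → WARM → REST → REST  → end REST, rejected
w3: RECV → WARM → REST → REST → WARM → REST → REST → WARM → REST → REST → REST → WARM → REST → WARM → REST → WARM → REST → REST → WARM → REST → WARM → REST → WARM  → end WARM, rejected
w4: RECV → ARM → ARM → ARM → ARM → ARM → ARM → ARM → ARM → ARM → ARM → ARM → ARM → ARM → ARM → ARM → ARM → ARM → ARM → ARM → ARM → ARM → ARM  → end ARM, rejected
w5: RECV → ARM → ARM → ARM → ARM → ARM → ARM → ARM → ARM → ARM → ARM → ARM → ARM → ARM → ARM → ARM → ARM → ARM → ARM → ARM  → end ARM, rejected

0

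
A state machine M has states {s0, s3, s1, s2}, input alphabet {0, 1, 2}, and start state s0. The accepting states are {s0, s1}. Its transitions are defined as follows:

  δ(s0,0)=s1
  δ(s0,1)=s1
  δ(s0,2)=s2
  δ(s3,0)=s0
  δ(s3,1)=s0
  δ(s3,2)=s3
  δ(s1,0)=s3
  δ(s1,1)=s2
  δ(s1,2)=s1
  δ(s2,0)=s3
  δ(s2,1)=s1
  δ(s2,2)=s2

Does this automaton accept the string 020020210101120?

start at s0
read '0': s0 → s1
read '2': s1 → s1
read '0': s1 → s3
read '0': s3 → s0
read '2': s0 → s2
read '0': s2 → s3
read '2': s3 → s3
read '1': s3 → s0
read '0': s0 → s1
read '1': s1 → s2
read '0': s2 → s3
read '1': s3 → s0
read '1': s0 → s1
read '2': s1 → s1
read '0': s1 → s3
End state s3 is not accepting.

No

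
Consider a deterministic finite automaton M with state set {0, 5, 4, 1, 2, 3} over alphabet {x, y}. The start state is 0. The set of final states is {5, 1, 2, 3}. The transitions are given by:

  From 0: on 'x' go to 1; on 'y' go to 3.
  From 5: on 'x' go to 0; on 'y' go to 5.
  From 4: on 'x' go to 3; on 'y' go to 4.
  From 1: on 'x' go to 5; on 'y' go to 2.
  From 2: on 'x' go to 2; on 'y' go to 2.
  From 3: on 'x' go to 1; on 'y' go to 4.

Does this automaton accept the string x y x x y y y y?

start at 0
read 'x': 0 → 1
read 'y': 1 → 2
read 'x': 2 → 2
read 'x': 2 → 2
read 'y': 2 → 2
read 'y': 2 → 2
read 'y': 2 → 2
read 'y': 2 → 2
End state 2 is accepting.

Yes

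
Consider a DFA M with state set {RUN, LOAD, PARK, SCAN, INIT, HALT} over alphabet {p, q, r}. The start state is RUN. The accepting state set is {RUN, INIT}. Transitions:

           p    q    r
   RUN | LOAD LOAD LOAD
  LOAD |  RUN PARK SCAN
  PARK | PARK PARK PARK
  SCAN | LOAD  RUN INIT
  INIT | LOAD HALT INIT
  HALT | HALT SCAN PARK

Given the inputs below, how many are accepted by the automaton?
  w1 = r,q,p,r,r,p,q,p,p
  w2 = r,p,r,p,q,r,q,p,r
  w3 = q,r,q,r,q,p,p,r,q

0

w1: RUN → LOAD → PARK → PARK → PARK → PARK → PARK → PARK → PARK → PARK  → end PARK, rejected
w2: RUN → LOAD → RUN → LOAD → RUN → LOAD → SCAN → RUN → LOAD → SCAN  → end SCAN, rejected
w3: RUN → LOAD → SCAN → RUN → LOAD → PARK → PARK → PARK → PARK → PARK  → end PARK, rejected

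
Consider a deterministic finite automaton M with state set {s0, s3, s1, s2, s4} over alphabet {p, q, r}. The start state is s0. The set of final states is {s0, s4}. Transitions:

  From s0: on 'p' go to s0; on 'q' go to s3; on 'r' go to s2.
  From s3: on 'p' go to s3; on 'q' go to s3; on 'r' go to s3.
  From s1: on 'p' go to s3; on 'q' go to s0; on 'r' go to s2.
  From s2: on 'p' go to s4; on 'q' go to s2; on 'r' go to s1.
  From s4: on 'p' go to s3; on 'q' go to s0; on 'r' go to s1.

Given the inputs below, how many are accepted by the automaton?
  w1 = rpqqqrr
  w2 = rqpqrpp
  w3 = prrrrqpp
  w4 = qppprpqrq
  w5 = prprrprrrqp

w1:
  start at s0
  read 'r': s0 → s2
  read 'p': s2 → s4
  read 'q': s4 → s0
  read 'q': s0 → s3
  read 'q': s3 → s3
  read 'r': s3 → s3
  read 'r': s3 → s3
  end s3, rejected
w2:
  start at s0
  read 'r': s0 → s2
  read 'q': s2 → s2
  read 'p': s2 → s4
  read 'q': s4 → s0
  read 'r': s0 → s2
  read 'p': s2 → s4
  read 'p': s4 → s3
  end s3, rejected
w3:
  start at s0
  read 'p': s0 → s0
  read 'r': s0 → s2
  read 'r': s2 → s1
  read 'r': s1 → s2
  read 'r': s2 → s1
  read 'q': s1 → s0
  read 'p': s0 → s0
  read 'p': s0 → s0
  end s0, accepted
w4:
  start at s0
  read 'q': s0 → s3
  read 'p': s3 → s3
  read 'p': s3 → s3
  read 'p': s3 → s3
  read 'r': s3 → s3
  read 'p': s3 → s3
  read 'q': s3 → s3
  read 'r': s3 → s3
  read 'q': s3 → s3
  end s3, rejected
w5:
  start at s0
  read 'p': s0 → s0
  read 'r': s0 → s2
  read 'p': s2 → s4
  read 'r': s4 → s1
  read 'r': s1 → s2
  read 'p': s2 → s4
  read 'r': s4 → s1
  read 'r': s1 → s2
  read 'r': s2 → s1
  read 'q': s1 → s0
  read 'p': s0 → s0
  end s0, accepted

2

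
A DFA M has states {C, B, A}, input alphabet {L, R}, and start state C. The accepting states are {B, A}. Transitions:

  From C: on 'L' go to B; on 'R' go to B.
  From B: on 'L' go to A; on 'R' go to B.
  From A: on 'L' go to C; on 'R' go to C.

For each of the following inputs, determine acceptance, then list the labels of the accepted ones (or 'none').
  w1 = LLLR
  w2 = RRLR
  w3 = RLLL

w1: C → B → A → C → B  → end B, accepted
w2: C → B → B → A → C  → end C, rejected
w3: C → B → A → C → B  → end B, accepted

w1, w3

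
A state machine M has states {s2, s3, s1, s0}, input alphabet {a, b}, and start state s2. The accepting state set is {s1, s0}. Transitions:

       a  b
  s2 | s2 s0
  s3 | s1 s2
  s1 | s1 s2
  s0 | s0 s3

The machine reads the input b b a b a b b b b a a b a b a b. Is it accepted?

Yes

Trace: s2 -b-> s0 -b-> s3 -a-> s1 -b-> s2 -a-> s2 -b-> s0 -b-> s3 -b-> s2 -b-> s0 -a-> s0 -a-> s0 -b-> s3 -a-> s1 -b-> s2 -a-> s2 -b-> s0
End state s0 is accepting.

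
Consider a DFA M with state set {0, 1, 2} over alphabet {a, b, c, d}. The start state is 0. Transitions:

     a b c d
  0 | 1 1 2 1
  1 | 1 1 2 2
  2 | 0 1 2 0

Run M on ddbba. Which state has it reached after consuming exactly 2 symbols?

0 → 1 → 2
After 2 symbols: 2.

2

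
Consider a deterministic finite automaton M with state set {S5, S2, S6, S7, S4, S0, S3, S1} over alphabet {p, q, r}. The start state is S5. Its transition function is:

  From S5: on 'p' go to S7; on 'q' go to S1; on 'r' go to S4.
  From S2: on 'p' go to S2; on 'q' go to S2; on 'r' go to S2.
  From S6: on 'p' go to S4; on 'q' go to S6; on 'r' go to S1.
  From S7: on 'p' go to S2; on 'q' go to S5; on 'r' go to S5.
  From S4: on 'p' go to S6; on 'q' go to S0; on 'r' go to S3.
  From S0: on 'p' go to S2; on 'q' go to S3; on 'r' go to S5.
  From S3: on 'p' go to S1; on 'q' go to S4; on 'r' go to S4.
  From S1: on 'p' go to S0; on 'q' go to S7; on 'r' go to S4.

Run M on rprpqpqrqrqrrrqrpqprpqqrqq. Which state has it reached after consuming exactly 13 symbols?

S4

Trace: S5 -r-> S4 -p-> S6 -r-> S1 -p-> S0 -q-> S3 -p-> S1 -q-> S7 -r-> S5 -q-> S1 -r-> S4 -q-> S0 -r-> S5 -r-> S4
After 13 symbols: S4.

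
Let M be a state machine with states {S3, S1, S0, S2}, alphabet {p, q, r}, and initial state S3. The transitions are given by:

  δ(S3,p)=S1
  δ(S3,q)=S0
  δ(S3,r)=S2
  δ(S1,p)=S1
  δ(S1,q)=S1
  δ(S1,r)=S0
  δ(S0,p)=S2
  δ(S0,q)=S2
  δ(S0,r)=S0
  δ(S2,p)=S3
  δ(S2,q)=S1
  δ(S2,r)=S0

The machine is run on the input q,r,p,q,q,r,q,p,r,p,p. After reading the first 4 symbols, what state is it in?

Trace: S3 -q-> S0 -r-> S0 -p-> S2 -q-> S1
After 4 symbols: S1.

S1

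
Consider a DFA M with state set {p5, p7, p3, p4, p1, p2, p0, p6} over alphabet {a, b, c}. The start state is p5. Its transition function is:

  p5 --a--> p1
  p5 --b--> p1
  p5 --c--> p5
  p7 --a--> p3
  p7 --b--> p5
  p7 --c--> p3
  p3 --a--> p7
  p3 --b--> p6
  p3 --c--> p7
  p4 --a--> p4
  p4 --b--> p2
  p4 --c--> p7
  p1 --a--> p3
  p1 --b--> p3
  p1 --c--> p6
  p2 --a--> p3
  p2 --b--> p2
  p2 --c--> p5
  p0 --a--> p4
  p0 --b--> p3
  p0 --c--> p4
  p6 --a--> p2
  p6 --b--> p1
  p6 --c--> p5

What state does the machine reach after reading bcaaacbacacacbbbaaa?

p7

start at p5
read 'b': p5 → p1
read 'c': p1 → p6
read 'a': p6 → p2
read 'a': p2 → p3
read 'a': p3 → p7
read 'c': p7 → p3
read 'b': p3 → p6
read 'a': p6 → p2
read 'c': p2 → p5
read 'a': p5 → p1
read 'c': p1 → p6
read 'a': p6 → p2
read 'c': p2 → p5
read 'b': p5 → p1
read 'b': p1 → p3
read 'b': p3 → p6
read 'a': p6 → p2
read 'a': p2 → p3
read 'a': p3 → p7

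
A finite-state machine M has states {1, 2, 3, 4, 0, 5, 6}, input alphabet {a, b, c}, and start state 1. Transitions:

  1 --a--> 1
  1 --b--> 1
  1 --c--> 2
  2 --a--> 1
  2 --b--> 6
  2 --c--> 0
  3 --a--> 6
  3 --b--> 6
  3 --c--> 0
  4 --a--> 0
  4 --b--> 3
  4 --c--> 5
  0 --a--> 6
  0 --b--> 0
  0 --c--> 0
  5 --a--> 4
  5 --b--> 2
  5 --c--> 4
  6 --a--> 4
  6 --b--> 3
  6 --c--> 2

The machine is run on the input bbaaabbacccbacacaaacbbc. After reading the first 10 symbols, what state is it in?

Trace: 1 -b-> 1 -b-> 1 -a-> 1 -a-> 1 -a-> 1 -b-> 1 -b-> 1 -a-> 1 -c-> 2 -c-> 0
After 10 symbols: 0.

0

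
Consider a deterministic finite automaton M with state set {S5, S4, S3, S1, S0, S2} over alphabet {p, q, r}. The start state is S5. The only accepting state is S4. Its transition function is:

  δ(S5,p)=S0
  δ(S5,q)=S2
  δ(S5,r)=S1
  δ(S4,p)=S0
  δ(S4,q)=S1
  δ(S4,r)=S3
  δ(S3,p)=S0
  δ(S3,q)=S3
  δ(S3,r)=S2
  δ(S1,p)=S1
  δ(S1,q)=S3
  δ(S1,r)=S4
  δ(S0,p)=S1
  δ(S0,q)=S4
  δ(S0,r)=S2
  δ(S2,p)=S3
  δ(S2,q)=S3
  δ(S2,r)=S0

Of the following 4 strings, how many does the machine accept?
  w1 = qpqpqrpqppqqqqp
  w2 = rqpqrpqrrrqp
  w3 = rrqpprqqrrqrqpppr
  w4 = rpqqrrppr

w1: Trace: S5 -q-> S2 -p-> S3 -q-> S3 -p-> S0 -q-> S4 -r-> S3 -p-> S0 -q-> S4 -p-> S0 -p-> S1 -q-> S3 -q-> S3 -q-> S3 -q-> S3 -p-> S0  → end S0, rejected
w2: Trace: S5 -r-> S1 -q-> S3 -p-> S0 -q-> S4 -r-> S3 -p-> S0 -q-> S4 -r-> S3 -r-> S2 -r-> S0 -q-> S4 -p-> S0  → end S0, rejected
w3: Trace: S5 -r-> S1 -r-> S4 -q-> S1 -p-> S1 -p-> S1 -r-> S4 -q-> S1 -q-> S3 -r-> S2 -r-> S0 -q-> S4 -r-> S3 -q-> S3 -p-> S0 -p-> S1 -p-> S1 -r-> S4  → end S4, accepted
w4: Trace: S5 -r-> S1 -p-> S1 -q-> S3 -q-> S3 -r-> S2 -r-> S0 -p-> S1 -p-> S1 -r-> S4  → end S4, accepted

2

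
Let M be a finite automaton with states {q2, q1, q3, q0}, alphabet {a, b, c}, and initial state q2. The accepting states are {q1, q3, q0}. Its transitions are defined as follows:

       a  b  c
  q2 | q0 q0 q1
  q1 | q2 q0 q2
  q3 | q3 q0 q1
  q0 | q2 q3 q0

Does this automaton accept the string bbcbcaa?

Yes

start at q2
read 'b': q2 → q0
read 'b': q0 → q3
read 'c': q3 → q1
read 'b': q1 → q0
read 'c': q0 → q0
read 'a': q0 → q2
read 'a': q2 → q0
End state q0 is accepting.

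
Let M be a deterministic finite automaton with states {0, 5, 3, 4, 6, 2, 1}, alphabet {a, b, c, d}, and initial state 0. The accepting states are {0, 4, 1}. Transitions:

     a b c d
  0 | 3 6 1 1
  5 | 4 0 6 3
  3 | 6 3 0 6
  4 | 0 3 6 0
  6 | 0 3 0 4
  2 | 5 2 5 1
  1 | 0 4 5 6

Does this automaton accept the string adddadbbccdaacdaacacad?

No

0 → 3 → 6 → 4 → 0 → 3 → 6 → 3 → 3 → 0 → 1 → 6 → 0 → 3 → 0 → 1 → 0 → 3 → 0 → 3 → 0 → 3 → 6
End state 6 is not accepting.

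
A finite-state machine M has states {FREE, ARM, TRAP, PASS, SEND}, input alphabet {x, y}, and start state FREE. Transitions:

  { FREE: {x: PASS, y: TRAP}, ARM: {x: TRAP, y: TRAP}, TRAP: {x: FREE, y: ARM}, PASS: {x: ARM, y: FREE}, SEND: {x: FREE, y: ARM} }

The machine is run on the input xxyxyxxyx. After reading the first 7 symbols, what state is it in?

PASS

Trace: FREE -x-> PASS -x-> ARM -y-> TRAP -x-> FREE -y-> TRAP -x-> FREE -x-> PASS
After 7 symbols: PASS.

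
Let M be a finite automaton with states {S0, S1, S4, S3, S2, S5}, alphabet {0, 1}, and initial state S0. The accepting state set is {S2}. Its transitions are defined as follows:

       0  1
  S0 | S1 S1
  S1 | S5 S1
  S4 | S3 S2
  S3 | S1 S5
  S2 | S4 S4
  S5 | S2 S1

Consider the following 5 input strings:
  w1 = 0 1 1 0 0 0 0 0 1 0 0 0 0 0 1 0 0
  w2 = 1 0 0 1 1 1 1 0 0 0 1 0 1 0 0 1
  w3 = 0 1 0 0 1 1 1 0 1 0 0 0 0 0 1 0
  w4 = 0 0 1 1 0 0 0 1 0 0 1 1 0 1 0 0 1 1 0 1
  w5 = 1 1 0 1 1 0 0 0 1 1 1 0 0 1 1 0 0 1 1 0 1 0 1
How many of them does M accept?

w1: Trace: S0 -0-> S1 -1-> S1 -1-> S1 -0-> S5 -0-> S2 -0-> S4 -0-> S3 -0-> S1 -1-> S1 -0-> S5 -0-> S2 -0-> S4 -0-> S3 -0-> S1 -1-> S1 -0-> S5 -0-> S2  → end S2, accepted
w2: Trace: S0 -1-> S1 -0-> S5 -0-> S2 -1-> S4 -1-> S2 -1-> S4 -1-> S2 -0-> S4 -0-> S3 -0-> S1 -1-> S1 -0-> S5 -1-> S1 -0-> S5 -0-> S2 -1-> S4  → end S4, rejected
w3: Trace: S0 -0-> S1 -1-> S1 -0-> S5 -0-> S2 -1-> S4 -1-> S2 -1-> S4 -0-> S3 -1-> S5 -0-> S2 -0-> S4 -0-> S3 -0-> S1 -0-> S5 -1-> S1 -0-> S5  → end S5, rejected
w4: Trace: S0 -0-> S1 -0-> S5 -1-> S1 -1-> S1 -0-> S5 -0-> S2 -0-> S4 -1-> S2 -0-> S4 -0-> S3 -1-> S5 -1-> S1 -0-> S5 -1-> S1 -0-> S5 -0-> S2 -1-> S4 -1-> S2 -0-> S4 -1-> S2  → end S2, accepted
w5: Trace: S0 -1-> S1 -1-> S1 -0-> S5 -1-> S1 -1-> S1 -0-> S5 -0-> S2 -0-> S4 -1-> S2 -1-> S4 -1-> S2 -0-> S4 -0-> S3 -1-> S5 -1-> S1 -0-> S5 -0-> S2 -1-> S4 -1-> S2 -0-> S4 -1-> S2 -0-> S4 -1-> S2  → end S2, accepted

3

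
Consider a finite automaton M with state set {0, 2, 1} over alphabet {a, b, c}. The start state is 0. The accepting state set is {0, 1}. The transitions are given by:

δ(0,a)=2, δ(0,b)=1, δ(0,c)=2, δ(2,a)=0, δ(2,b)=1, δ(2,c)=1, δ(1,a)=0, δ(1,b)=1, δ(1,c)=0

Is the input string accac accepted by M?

0 → 2 → 1 → 0 → 2 → 1
End state 1 is accepting.

Yes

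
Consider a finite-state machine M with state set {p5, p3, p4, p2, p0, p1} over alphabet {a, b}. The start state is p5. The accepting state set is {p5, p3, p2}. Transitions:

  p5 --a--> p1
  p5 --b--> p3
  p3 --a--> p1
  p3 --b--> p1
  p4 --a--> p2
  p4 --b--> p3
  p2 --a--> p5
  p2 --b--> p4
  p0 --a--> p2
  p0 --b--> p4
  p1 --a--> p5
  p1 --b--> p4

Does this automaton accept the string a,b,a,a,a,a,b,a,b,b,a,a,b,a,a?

Yes

p5 → p1 → p4 → p2 → p5 → p1 → p5 → p3 → p1 → p4 → p3 → p1 → p5 → p3 → p1 → p5
End state p5 is accepting.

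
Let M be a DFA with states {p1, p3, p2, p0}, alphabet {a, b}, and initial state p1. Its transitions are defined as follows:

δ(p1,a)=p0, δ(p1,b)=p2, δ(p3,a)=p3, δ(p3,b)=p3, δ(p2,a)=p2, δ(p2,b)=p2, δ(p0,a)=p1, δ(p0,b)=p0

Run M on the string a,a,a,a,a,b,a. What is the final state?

p1

Trace: p1 -a-> p0 -a-> p1 -a-> p0 -a-> p1 -a-> p0 -b-> p0 -a-> p1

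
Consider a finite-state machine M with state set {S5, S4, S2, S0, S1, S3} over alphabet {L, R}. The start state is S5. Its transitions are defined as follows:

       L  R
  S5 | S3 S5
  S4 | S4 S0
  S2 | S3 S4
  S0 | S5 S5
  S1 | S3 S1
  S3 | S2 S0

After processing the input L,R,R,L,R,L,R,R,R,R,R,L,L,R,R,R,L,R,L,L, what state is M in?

start at S5
read 'L': S5 → S3
read 'R': S3 → S0
read 'R': S0 → S5
read 'L': S5 → S3
read 'R': S3 → S0
read 'L': S0 → S5
read 'R': S5 → S5
read 'R': S5 → S5
read 'R': S5 → S5
read 'R': S5 → S5
read 'R': S5 → S5
read 'L': S5 → S3
read 'L': S3 → S2
read 'R': S2 → S4
read 'R': S4 → S0
read 'R': S0 → S5
read 'L': S5 → S3
read 'R': S3 → S0
read 'L': S0 → S5
read 'L': S5 → S3

S3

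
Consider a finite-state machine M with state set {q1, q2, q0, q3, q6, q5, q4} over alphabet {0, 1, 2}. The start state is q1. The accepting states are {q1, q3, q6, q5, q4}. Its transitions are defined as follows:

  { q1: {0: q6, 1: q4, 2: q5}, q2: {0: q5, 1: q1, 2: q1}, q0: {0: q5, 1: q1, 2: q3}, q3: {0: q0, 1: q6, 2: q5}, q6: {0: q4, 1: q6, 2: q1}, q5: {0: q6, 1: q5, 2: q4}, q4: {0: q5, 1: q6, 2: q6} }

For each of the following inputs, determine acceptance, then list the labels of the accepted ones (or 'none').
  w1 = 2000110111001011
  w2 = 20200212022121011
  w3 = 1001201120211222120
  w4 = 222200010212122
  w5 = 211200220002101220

w1, w2, w3, w4, w5

w1:
  start at q1
  read '2': q1 → q5
  read '0': q5 → q6
  read '0': q6 → q4
  read '0': q4 → q5
  read '1': q5 → q5
  read '1': q5 → q5
  read '0': q5 → q6
  read '1': q6 → q6
  read '1': q6 → q6
  read '1': q6 → q6
  read '0': q6 → q4
  read '0': q4 → q5
  read '1': q5 → q5
  read '0': q5 → q6
  read '1': q6 → q6
  read '1': q6 → q6
  end q6, accepted
w2:
  start at q1
  read '2': q1 → q5
  read '0': q5 → q6
  read '2': q6 → q1
  read '0': q1 → q6
  read '0': q6 → q4
  read '2': q4 → q6
  read '1': q6 → q6
  read '2': q6 → q1
  read '0': q1 → q6
  read '2': q6 → q1
  read '2': q1 → q5
  read '1': q5 → q5
  read '2': q5 → q4
  read '1': q4 → q6
  read '0': q6 → q4
  read '1': q4 → q6
  read '1': q6 → q6
  end q6, accepted
w3:
  start at q1
  read '1': q1 → q4
  read '0': q4 → q5
  read '0': q5 → q6
  read '1': q6 → q6
  read '2': q6 → q1
  read '0': q1 → q6
  read '1': q6 → q6
  read '1': q6 → q6
  read '2': q6 → q1
  read '0': q1 → q6
  read '2': q6 → q1
  read '1': q1 → q4
  read '1': q4 → q6
  read '2': q6 → q1
  read '2': q1 → q5
  read '2': q5 → q4
  read '1': q4 → q6
  read '2': q6 → q1
  read '0': q1 → q6
  end q6, accepted
w4:
  start at q1
  read '2': q1 → q5
  read '2': q5 → q4
  read '2': q4 → q6
  read '2': q6 → q1
  read '0': q1 → q6
  read '0': q6 → q4
  read '0': q4 → q5
  read '1': q5 → q5
  read '0': q5 → q6
  read '2': q6 → q1
  read '1': q1 → q4
  read '2': q4 → q6
  read '1': q6 → q6
  read '2': q6 → q1
  read '2': q1 → q5
  end q5, accepted
w5:
  start at q1
  read '2': q1 → q5
  read '1': q5 → q5
  read '1': q5 → q5
  read '2': q5 → q4
  read '0': q4 → q5
  read '0': q5 → q6
  read '2': q6 → q1
  read '2': q1 → q5
  read '0': q5 → q6
  read '0': q6 → q4
  read '0': q4 → q5
  read '2': q5 → q4
  read '1': q4 → q6
  read '0': q6 → q4
  read '1': q4 → q6
  read '2': q6 → q1
  read '2': q1 → q5
  read '0': q5 → q6
  end q6, accepted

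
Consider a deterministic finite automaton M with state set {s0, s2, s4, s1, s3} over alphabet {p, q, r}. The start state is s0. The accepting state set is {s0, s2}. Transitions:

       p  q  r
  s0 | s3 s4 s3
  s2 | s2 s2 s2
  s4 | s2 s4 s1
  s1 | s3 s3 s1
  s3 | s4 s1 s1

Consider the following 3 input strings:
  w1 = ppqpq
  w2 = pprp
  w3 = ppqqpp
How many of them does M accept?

2

w1: s0 → s3 → s4 → s4 → s2 → s2  → end s2, accepted
w2: s0 → s3 → s4 → s1 → s3  → end s3, rejected
w3: s0 → s3 → s4 → s4 → s4 → s2 → s2  → end s2, accepted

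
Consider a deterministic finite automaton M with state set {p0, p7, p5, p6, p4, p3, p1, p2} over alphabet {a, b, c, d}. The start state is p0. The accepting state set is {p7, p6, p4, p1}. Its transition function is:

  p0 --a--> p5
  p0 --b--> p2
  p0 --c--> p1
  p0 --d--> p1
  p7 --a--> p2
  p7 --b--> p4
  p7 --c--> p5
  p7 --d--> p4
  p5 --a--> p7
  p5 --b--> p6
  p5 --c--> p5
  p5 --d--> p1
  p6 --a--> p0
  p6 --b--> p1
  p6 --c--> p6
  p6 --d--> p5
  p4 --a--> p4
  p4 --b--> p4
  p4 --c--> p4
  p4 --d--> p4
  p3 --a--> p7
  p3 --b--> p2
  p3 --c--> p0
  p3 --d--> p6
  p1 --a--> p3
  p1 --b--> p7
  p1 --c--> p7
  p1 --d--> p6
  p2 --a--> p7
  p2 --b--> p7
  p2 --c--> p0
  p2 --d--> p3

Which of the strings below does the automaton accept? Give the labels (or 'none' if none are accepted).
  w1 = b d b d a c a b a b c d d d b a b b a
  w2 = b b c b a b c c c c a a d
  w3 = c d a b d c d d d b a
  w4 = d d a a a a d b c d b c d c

w1, w4

w1:
  start at p0
  read 'b': p0 → p2
  read 'd': p2 → p3
  read 'b': p3 → p2
  read 'd': p2 → p3
  read 'a': p3 → p7
  read 'c': p7 → p5
  read 'a': p5 → p7
  read 'b': p7 → p4
  read 'a': p4 → p4
  read 'b': p4 → p4
  read 'c': p4 → p4
  read 'd': p4 → p4
  read 'd': p4 → p4
  read 'd': p4 → p4
  read 'b': p4 → p4
  read 'a': p4 → p4
  read 'b': p4 → p4
  read 'b': p4 → p4
  read 'a': p4 → p4
  end p4, accepted
w2:
  start at p0
  read 'b': p0 → p2
  read 'b': p2 → p7
  read 'c': p7 → p5
  read 'b': p5 → p6
  read 'a': p6 → p0
  read 'b': p0 → p2
  read 'c': p2 → p0
  read 'c': p0 → p1
  read 'c': p1 → p7
  read 'c': p7 → p5
  read 'a': p5 → p7
  read 'a': p7 → p2
  read 'd': p2 → p3
  end p3, rejected
w3:
  start at p0
  read 'c': p0 → p1
  read 'd': p1 → p6
  read 'a': p6 → p0
  read 'b': p0 → p2
  read 'd': p2 → p3
  read 'c': p3 → p0
  read 'd': p0 → p1
  read 'd': p1 → p6
  read 'd': p6 → p5
  read 'b': p5 → p6
  read 'a': p6 → p0
  end p0, rejected
w4:
  start at p0
  read 'd': p0 → p1
  read 'd': p1 → p6
  read 'a': p6 → p0
  read 'a': p0 → p5
  read 'a': p5 → p7
  read 'a': p7 → p2
  read 'd': p2 → p3
  read 'b': p3 → p2
  read 'c': p2 → p0
  read 'd': p0 → p1
  read 'b': p1 → p7
  read 'c': p7 → p5
  read 'd': p5 → p1
  read 'c': p1 → p7
  end p7, accepted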